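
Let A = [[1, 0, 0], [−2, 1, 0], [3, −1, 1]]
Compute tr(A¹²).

3

A = I + N where N = [[0, 0, 0], [−2, 0, 0], [3, −1, 0]] is strictly lower-triangular, so N³ = 0.
(I + N)¹² = I + 12·N + 66·N² = [[1, 0, 0], [−24, 1, 0], [168, −12, 1]].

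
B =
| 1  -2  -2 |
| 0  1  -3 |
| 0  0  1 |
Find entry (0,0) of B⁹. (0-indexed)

B = I + N where N = [[0, -2, -2], [0, 0, -3], [0, 0, 0]] is strictly upper-triangular, so N³ = 0.
(I + N)⁹ = I + 9·N + 36·N² = [[1, -18, 198], [0, 1, -27], [0, 0, 1]].

1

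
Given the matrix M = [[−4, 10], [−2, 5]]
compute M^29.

M² = M (a projection; rank 1, trace 1), so M^29 = M.

[[−4, 10], [−2, 5]]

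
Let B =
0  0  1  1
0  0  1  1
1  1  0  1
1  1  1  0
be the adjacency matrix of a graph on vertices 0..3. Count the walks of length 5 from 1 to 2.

29

The number of length-5 walks from vertex 1 to vertex 2 is entry (1,2) of B⁵, where B is the adjacency matrix.
B² = [[2, 2, 1, 1], [2, 2, 1, 1], [1, 1, 3, 2], [1, 1, 2, 3]]
B³ = [[2, 2, 5, 5], [2, 2, 5, 5], [5, 5, 4, 5], [5, 5, 5, 4]]
B⁴ = [[10, 10, 9, 9], [10, 10, 9, 9], [9, 9, 15, 14], [9, 9, 14, 15]]
B⁵ = [[18, 18, 29, 29], [18, 18, 29, 29], [29, 29, 32, 33], [29, 29, 33, 32]]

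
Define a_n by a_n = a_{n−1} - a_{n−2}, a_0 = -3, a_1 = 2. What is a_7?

With companion matrix C = [[1, -1], [1, 0]], [a_n, a_{n−1}]ᵀ = C·[a_{n−1}, a_{n−2}]ᵀ, so [a_7, a_6]ᵀ = C⁶·[a_1, a_0]ᵀ.
C⁶ = [[1, 0], [0, 1]], giving [a_7, a_6]ᵀ = [[2], [-3]].

2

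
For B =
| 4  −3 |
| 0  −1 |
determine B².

[[16, −9], [0, 1]]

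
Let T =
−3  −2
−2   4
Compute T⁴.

T² = [[13, −2], [−2, 20]]
T³ = [[−35, −34], [−34, 84]]
T⁴ = [[173, −66], [−66, 404]]

[[173, −66], [−66, 404]]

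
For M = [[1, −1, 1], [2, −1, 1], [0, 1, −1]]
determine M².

[[−1, 1, −1], [0, 0, 0], [2, −2, 2]]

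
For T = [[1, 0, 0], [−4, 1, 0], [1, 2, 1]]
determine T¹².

[[1, 0, 0], [−48, 1, 0], [−516, 24, 1]]

T = I + N where N = [[0, 0, 0], [−4, 0, 0], [1, 2, 0]] is strictly lower-triangular, so N³ = 0.
(I + N)¹² = I + 12·N + 66·N² = [[1, 0, 0], [−48, 1, 0], [−516, 24, 1]].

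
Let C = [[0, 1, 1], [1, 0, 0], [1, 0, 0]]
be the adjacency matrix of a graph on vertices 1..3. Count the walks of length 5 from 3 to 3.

0

The number of length-5 walks from vertex 3 to vertex 3 is entry (3,3) of C⁵, where C is the adjacency matrix.
C² = [[2, 0, 0], [0, 1, 1], [0, 1, 1]]
C³ = [[0, 2, 2], [2, 0, 0], [2, 0, 0]]
C⁴ = [[4, 0, 0], [0, 2, 2], [0, 2, 2]]
C⁵ = [[0, 4, 4], [4, 0, 0], [4, 0, 0]]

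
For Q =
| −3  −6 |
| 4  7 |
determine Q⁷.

tr Q = 4 and det Q = 3, so the characteristic polynomial is λ² − (4)λ + (3) with roots 3 and 1.
Eigenvectors give P = [[1, −3], [−1, 2]] with P⁻¹ = [[−2, −3], [−1, −1]], and Q = P·diag(3, 1)·P⁻¹.
Then Q⁷ = P·diag(2187, 1)·P⁻¹ = [[2187, −3], [−2187, 2]] · [[−2, −3], [−1, −1]] = [[−4371, −6558], [4372, 6559]].

[[−4371, −6558], [4372, 6559]]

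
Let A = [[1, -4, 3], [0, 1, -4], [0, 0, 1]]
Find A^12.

A = I + N where N = [[0, -4, 3], [0, 0, -4], [0, 0, 0]] is strictly upper-triangular, so N^3 = 0.
(I + N)^12 = I + 12·N + 66·N^2 = [[1, -48, 1092], [0, 1, -48], [0, 0, 1]].

[[1, -48, 1092], [0, 1, -48], [0, 0, 1]]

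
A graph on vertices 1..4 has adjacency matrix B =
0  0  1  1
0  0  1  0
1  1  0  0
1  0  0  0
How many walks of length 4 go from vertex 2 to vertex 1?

3

The number of length-4 walks from vertex 2 to vertex 1 is entry (2,1) of B⁴, where B is the adjacency matrix.
B² = [[2, 1, 0, 0], [1, 1, 0, 0], [0, 0, 2, 1], [0, 0, 1, 1]]
B³ = [[0, 0, 3, 2], [0, 0, 2, 1], [3, 2, 0, 0], [2, 1, 0, 0]]
B⁴ = [[5, 3, 0, 0], [3, 2, 0, 0], [0, 0, 5, 3], [0, 0, 3, 2]]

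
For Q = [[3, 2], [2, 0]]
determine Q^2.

[[13, 6], [6, 4]]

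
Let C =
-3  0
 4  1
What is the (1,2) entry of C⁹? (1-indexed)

tr C = -2 and det C = -3, so the characteristic polynomial is λ² − (-2)λ + (-3) with roots -3 and 1.
Eigenvectors give P = [[1, 0], [-1, -1]] with P⁻¹ = [[1, 0], [-1, -1]], and C = P·diag(-3, 1)·P⁻¹.
Then C⁹ = P·diag(-19683, 1)·P⁻¹ = [[-19683, 0], [19683, -1]] · [[1, 0], [-1, -1]] = [[-19683, 0], [19684, 1]].

0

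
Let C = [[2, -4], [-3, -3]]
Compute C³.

C² = [[16, 4], [3, 21]]
C³ = [[20, -76], [-57, -75]]

[[20, -76], [-57, -75]]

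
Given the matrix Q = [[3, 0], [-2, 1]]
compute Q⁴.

tr Q = 4 and det Q = 3, so the characteristic polynomial is λ² − (4)λ + (3) with roots 3 and 1.
Eigenvectors give P = [[-1, 0], [1, -1]] with P⁻¹ = [[-1, 0], [-1, -1]], and Q = P·diag(3, 1)·P⁻¹.
Then Q⁴ = P·diag(81, 1)·P⁻¹ = [[-81, 0], [81, -1]] · [[-1, 0], [-1, -1]] = [[81, 0], [-80, 1]].

[[81, 0], [-80, 1]]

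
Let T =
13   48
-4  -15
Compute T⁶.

tr T = -2 and det T = -3, so the characteristic polynomial is λ² − (-2)λ + (-3) with roots -3 and 1.
Eigenvectors give P = [[-3, 4], [1, -1]] with P⁻¹ = [[1, 4], [1, 3]], and T = P·diag(-3, 1)·P⁻¹.
Then T⁶ = P·diag(729, 1)·P⁻¹ = [[-2187, 4], [729, -1]] · [[1, 4], [1, 3]] = [[-2183, -8736], [728, 2913]].

[[-2183, -8736], [728, 2913]]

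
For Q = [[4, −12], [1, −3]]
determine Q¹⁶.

[[4, −12], [1, −3]]

Q² = Q (a projection; rank 1, trace 1), so Q¹⁶ = Q.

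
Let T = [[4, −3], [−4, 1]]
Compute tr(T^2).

41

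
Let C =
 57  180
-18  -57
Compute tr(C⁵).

tr C = 0 and det C = -9, so the characteristic polynomial is λ² − (0)λ + (-9) with roots 3 and -3.
Eigenvectors give P = [[10, 3], [-3, -1]] with P⁻¹ = [[1, 3], [-3, -10]], and C = P·diag(3, -3)·P⁻¹.
Then C⁵ = P·diag(243, -243)·P⁻¹ = [[2430, -729], [-729, 243]] · [[1, 3], [-3, -10]] = [[4617, 14580], [-1458, -4617]].

0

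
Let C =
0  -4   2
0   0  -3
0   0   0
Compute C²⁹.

C is strictly triangular, hence nilpotent: C³ = 0, so C²⁹ = 0.

[[0, 0, 0], [0, 0, 0], [0, 0, 0]]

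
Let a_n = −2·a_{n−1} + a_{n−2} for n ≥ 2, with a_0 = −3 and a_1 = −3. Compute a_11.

With companion matrix C = [[−2, 1], [1, 0]], [a_n, a_{n−1}]ᵀ = C·[a_{n−1}, a_{n−2}]ᵀ, so [a_11, a_10]ᵀ = C^10·[a_1, a_0]ᵀ.
C^10 = [[5741, −2378], [−2378, 985]], giving [a_11, a_10]ᵀ = [[−10089], [4179]].

−10089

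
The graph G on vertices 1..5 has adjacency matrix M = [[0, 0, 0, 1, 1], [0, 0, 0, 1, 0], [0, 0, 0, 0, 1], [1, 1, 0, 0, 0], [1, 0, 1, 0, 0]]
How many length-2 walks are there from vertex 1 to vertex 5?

The number of length-2 walks from vertex 1 to vertex 5 is entry (1,5) of M², where M is the adjacency matrix.
M² = [[2, 1, 1, 0, 0], [1, 1, 0, 0, 0], [1, 0, 1, 0, 0], [0, 0, 0, 2, 1], [0, 0, 0, 1, 2]]

0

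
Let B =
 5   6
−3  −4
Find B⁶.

tr B = 1 and det B = −2, so the characteristic polynomial is λ² − (1)λ + (−2) with roots −1 and 2.
Eigenvectors give P = [[−1, −2], [1, 1]] with P⁻¹ = [[1, 2], [−1, −1]], and B = P·diag(−1, 2)·P⁻¹.
Then B⁶ = P·diag(1, 64)·P⁻¹ = [[−1, −128], [1, 64]] · [[1, 2], [−1, −1]] = [[127, 126], [−63, −62]].

[[127, 126], [−63, −62]]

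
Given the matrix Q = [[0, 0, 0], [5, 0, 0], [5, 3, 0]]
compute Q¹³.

Q is strictly triangular, hence nilpotent: Q³ = 0, so Q¹³ = 0.

[[0, 0, 0], [0, 0, 0], [0, 0, 0]]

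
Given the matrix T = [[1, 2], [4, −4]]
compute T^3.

T^2 = [[9, −6], [−12, 24]]
T^3 = [[−15, 42], [84, −120]]

[[−15, 42], [84, −120]]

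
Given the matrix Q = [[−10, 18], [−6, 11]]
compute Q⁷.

[[−388, 774], [−258, 515]]

tr Q = 1 and det Q = −2, so the characteristic polynomial is λ² − (1)λ + (−2) with roots −1 and 2.
Eigenvectors give P = [[2, −3], [1, −2]] with P⁻¹ = [[2, −3], [1, −2]], and Q = P·diag(−1, 2)·P⁻¹.
Then Q⁷ = P·diag(−1, 128)·P⁻¹ = [[−2, −384], [−1, −256]] · [[2, −3], [1, −2]] = [[−388, 774], [−258, 515]].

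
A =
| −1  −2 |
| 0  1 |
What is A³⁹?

A² = I (check: tr A = 0 and det A = −1), so A³⁹ = A since 39 is odd.

[[−1, −2], [0, 1]]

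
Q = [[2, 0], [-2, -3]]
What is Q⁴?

[[16, 0], [26, 81]]

Q² = [[4, 0], [2, 9]]
Q³ = [[8, 0], [-14, -27]]
Q⁴ = [[16, 0], [26, 81]]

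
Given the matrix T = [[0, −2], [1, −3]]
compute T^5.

tr T = −3 and det T = 2, so the characteristic polynomial is λ² − (−3)λ + (2) with roots −2 and −1.
Eigenvectors give P = [[1, 2], [1, 1]] with P⁻¹ = [[−1, 2], [1, −1]], and T = P·diag(−2, −1)·P⁻¹.
Then T^5 = P·diag(−32, −1)·P⁻¹ = [[−32, −2], [−32, −1]] · [[−1, 2], [1, −1]] = [[30, −62], [31, −63]].

[[30, −62], [31, −63]]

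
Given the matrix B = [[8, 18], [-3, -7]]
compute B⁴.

[[46, 90], [-15, -29]]

tr B = 1 and det B = -2, so the characteristic polynomial is λ² − (1)λ + (-2) with roots 2 and -1.
Eigenvectors give P = [[-3, -2], [1, 1]] with P⁻¹ = [[-1, -2], [1, 3]], and B = P·diag(2, -1)·P⁻¹.
Then B⁴ = P·diag(16, 1)·P⁻¹ = [[-48, -2], [16, 1]] · [[-1, -2], [1, 3]] = [[46, 90], [-15, -29]].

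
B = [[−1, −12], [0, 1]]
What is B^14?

[[1, 0], [0, 1]]

B² = I (check: tr B = 0 and det B = −1), so B^14 = I since 14 is even.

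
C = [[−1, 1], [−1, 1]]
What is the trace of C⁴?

C² = [[0, 0], [0, 0]]
C³ = [[0, 0], [0, 0]]
C⁴ = [[0, 0], [0, 0]]

0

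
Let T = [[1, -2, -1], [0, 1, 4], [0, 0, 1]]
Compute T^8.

T = I + N where N = [[0, -2, -1], [0, 0, 4], [0, 0, 0]] is strictly upper-triangular, so N^3 = 0.
(I + N)^8 = I + 8·N + 28·N^2 = [[1, -16, -232], [0, 1, 32], [0, 0, 1]].

[[1, -16, -232], [0, 1, 32], [0, 0, 1]]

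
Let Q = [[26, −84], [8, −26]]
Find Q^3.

[[104, −336], [32, −104]]

tr Q = 0 and det Q = −4, so the characteristic polynomial is λ² − (0)λ + (−4) with roots 2 and −2.
Eigenvectors give P = [[7, 3], [2, 1]] with P⁻¹ = [[1, −3], [−2, 7]], and Q = P·diag(2, −2)·P⁻¹.
Then Q^3 = P·diag(8, −8)·P⁻¹ = [[56, −24], [16, −8]] · [[1, −3], [−2, 7]] = [[104, −336], [32, −104]].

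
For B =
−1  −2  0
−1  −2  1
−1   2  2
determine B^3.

[[−7, −22, 2], [−10, −20, 8], [−5, 14, 14]]

B^2 = [[3, 6, −2], [2, 8, 0], [−3, 2, 6]]
B^3 = [[−7, −22, 2], [−10, −20, 8], [−5, 14, 14]]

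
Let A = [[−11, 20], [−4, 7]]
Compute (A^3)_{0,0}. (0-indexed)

tr A = −4 and det A = 3, so the characteristic polynomial is λ² − (−4)λ + (3) with roots −1 and −3.
Eigenvectors give P = [[2, 5], [1, 2]] with P⁻¹ = [[−2, 5], [1, −2]], and A = P·diag(−1, −3)·P⁻¹.
Then A^3 = P·diag(−1, −27)·P⁻¹ = [[−2, −135], [−1, −54]] · [[−2, 5], [1, −2]] = [[−131, 260], [−52, 103]].

−131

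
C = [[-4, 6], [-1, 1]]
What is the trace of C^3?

tr C = -3 and det C = 2, so the characteristic polynomial is λ² − (-3)λ + (2) with roots -2 and -1.
Eigenvectors give P = [[3, -2], [1, -1]] with P⁻¹ = [[1, -2], [1, -3]], and C = P·diag(-2, -1)·P⁻¹.
Then C^3 = P·diag(-8, -1)·P⁻¹ = [[-24, 2], [-8, 1]] · [[1, -2], [1, -3]] = [[-22, 42], [-7, 13]].

-9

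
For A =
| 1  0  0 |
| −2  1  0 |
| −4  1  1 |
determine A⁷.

A = I + N where N = [[0, 0, 0], [−2, 0, 0], [−4, 1, 0]] is strictly lower-triangular, so N³ = 0.
(I + N)⁷ = I + 7·N + 21·N² = [[1, 0, 0], [−14, 1, 0], [−70, 7, 1]].

[[1, 0, 0], [−14, 1, 0], [−70, 7, 1]]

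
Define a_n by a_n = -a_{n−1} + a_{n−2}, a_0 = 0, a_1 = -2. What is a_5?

-10

With companion matrix M = [[-1, 1], [1, 0]], [a_n, a_{n−1}]ᵀ = M·[a_{n−1}, a_{n−2}]ᵀ, so [a_5, a_4]ᵀ = M⁴·[a_1, a_0]ᵀ.
M⁴ = [[5, -3], [-3, 2]], giving [a_5, a_4]ᵀ = [[-10], [6]].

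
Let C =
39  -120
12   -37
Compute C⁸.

tr C = 2 and det C = -3, so the characteristic polynomial is λ² − (2)λ + (-3) with roots -1 and 3.
Eigenvectors give P = [[-3, 10], [-1, 3]] with P⁻¹ = [[3, -10], [1, -3]], and C = P·diag(-1, 3)·P⁻¹.
Then C⁸ = P·diag(1, 6561)·P⁻¹ = [[-3, 65610], [-1, 19683]] · [[3, -10], [1, -3]] = [[65601, -196800], [19680, -59039]].

[[65601, -196800], [19680, -59039]]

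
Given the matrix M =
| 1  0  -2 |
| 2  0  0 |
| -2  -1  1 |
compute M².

[[5, 2, -4], [2, 0, -4], [-6, -1, 5]]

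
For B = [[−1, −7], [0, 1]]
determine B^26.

B² = I (check: tr B = 0 and det B = −1), so B^26 = I since 26 is even.

[[1, 0], [0, 1]]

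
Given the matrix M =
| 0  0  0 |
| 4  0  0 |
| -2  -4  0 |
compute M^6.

M is strictly triangular, hence nilpotent: M^3 = 0, so M^6 = 0.

[[0, 0, 0], [0, 0, 0], [0, 0, 0]]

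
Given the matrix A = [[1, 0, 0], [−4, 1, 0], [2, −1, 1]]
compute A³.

[[1, 0, 0], [−12, 1, 0], [18, −3, 1]]

A = I + N where N = [[0, 0, 0], [−4, 0, 0], [2, −1, 0]] is strictly lower-triangular, so N³ = 0.
(I + N)³ = I + 3·N + 3·N² = [[1, 0, 0], [−12, 1, 0], [18, −3, 1]].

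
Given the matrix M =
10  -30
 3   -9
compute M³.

[[10, -30], [3, -9]]

M² = M (a projection; rank 1, trace 1), so M³ = M.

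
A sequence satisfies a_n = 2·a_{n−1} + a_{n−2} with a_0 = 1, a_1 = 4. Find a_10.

10497

With companion matrix C = [[2, 1], [1, 0]], [a_n, a_{n−1}]ᵀ = C·[a_{n−1}, a_{n−2}]ᵀ, so [a_10, a_9]ᵀ = C^9·[a_1, a_0]ᵀ.
C^9 = [[2378, 985], [985, 408]], giving [a_10, a_9]ᵀ = [[10497], [4348]].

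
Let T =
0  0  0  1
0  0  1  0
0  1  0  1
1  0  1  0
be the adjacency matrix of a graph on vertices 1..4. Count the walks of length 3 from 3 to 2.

The number of length-3 walks from vertex 3 to vertex 2 is entry (3,2) of T³, where T is the adjacency matrix.
T² = [[1, 0, 1, 0], [0, 1, 0, 1], [1, 0, 2, 0], [0, 1, 0, 2]]
T³ = [[0, 1, 0, 2], [1, 0, 2, 0], [0, 2, 0, 3], [2, 0, 3, 0]]

2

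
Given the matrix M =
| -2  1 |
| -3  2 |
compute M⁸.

[[1, 0], [0, 1]]

M² = I (check: tr M = 0 and det M = -1), so M⁸ = I since 8 is even.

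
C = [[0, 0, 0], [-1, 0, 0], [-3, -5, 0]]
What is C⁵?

[[0, 0, 0], [0, 0, 0], [0, 0, 0]]

C is strictly triangular, hence nilpotent: C³ = 0, so C⁵ = 0.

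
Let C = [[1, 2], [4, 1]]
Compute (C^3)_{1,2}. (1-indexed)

22

C^2 = [[9, 4], [8, 9]]
C^3 = [[25, 22], [44, 25]]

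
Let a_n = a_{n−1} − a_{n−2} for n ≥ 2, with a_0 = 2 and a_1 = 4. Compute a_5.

−2

With companion matrix T = [[1, −1], [1, 0]], [a_n, a_{n−1}]ᵀ = T·[a_{n−1}, a_{n−2}]ᵀ, so [a_5, a_4]ᵀ = T^4·[a_1, a_0]ᵀ.
T^4 = [[−1, 1], [−1, 0]], giving [a_5, a_4]ᵀ = [[−2], [−4]].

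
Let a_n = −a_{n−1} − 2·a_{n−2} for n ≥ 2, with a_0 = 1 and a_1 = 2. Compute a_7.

With companion matrix A = [[−1, −2], [1, 0]], [a_n, a_{n−1}]ᵀ = A·[a_{n−1}, a_{n−2}]ᵀ, so [a_7, a_6]ᵀ = A⁶·[a_1, a_0]ᵀ.
A⁶ = [[7, 10], [−5, 2]], giving [a_7, a_6]ᵀ = [[24], [−8]].

24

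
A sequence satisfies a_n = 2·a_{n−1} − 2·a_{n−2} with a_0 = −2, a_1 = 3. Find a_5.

−12

With companion matrix B = [[2, −2], [1, 0]], [a_n, a_{n−1}]ᵀ = B·[a_{n−1}, a_{n−2}]ᵀ, so [a_5, a_4]ᵀ = B⁴·[a_1, a_0]ᵀ.
B⁴ = [[−4, 0], [0, −4]], giving [a_5, a_4]ᵀ = [[−12], [8]].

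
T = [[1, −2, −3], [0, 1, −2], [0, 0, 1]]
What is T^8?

[[1, −16, 88], [0, 1, −16], [0, 0, 1]]

T = I + N where N = [[0, −2, −3], [0, 0, −2], [0, 0, 0]] is strictly upper-triangular, so N^3 = 0.
(I + N)^8 = I + 8·N + 28·N^2 = [[1, −16, 88], [0, 1, −16], [0, 0, 1]].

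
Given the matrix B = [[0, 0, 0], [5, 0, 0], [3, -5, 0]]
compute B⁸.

B is strictly triangular, hence nilpotent: B³ = 0, so B⁸ = 0.

[[0, 0, 0], [0, 0, 0], [0, 0, 0]]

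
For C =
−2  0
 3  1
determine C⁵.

tr C = −1 and det C = −2, so the characteristic polynomial is λ² − (−1)λ + (−2) with roots 1 and −2.
Eigenvectors give P = [[0, 1], [−1, −1]] with P⁻¹ = [[−1, −1], [1, 0]], and C = P·diag(1, −2)·P⁻¹.
Then C⁵ = P·diag(1, −32)·P⁻¹ = [[0, −32], [−1, 32]] · [[−1, −1], [1, 0]] = [[−32, 0], [33, 1]].

[[−32, 0], [33, 1]]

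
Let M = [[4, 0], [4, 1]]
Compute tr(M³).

M² = [[16, 0], [20, 1]]
M³ = [[64, 0], [84, 1]]

65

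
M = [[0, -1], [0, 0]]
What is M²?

M is strictly triangular, hence nilpotent: M² = 0, so M² = 0.

[[0, 0], [0, 0]]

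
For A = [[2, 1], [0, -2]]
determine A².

[[4, 0], [0, 4]]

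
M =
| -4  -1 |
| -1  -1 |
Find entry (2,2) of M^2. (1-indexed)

2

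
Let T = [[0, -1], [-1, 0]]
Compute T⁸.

T² = I (check: tr T = 0 and det T = -1), so T⁸ = I since 8 is even.

[[1, 0], [0, 1]]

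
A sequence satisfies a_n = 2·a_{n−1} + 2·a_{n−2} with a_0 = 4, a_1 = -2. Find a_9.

2272

With companion matrix Q = [[2, 2], [1, 0]], [a_n, a_{n−1}]ᵀ = Q·[a_{n−1}, a_{n−2}]ᵀ, so [a_9, a_8]ᵀ = Q⁸·[a_1, a_0]ᵀ.
Q⁸ = [[2448, 1792], [896, 656]], giving [a_9, a_8]ᵀ = [[2272], [832]].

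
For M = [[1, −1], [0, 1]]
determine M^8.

[[1, −8], [0, 1]]

M = I + N where N = [[0, −1], [0, 0]] is strictly upper-triangular, so N^2 = 0.
(I + N)^8 = I + 8·N = [[1, −8], [0, 1]].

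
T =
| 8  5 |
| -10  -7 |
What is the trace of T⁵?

211

tr T = 1 and det T = -6, so the characteristic polynomial is λ² − (1)λ + (-6) with roots -2 and 3.
Eigenvectors give P = [[-1, -1], [2, 1]] with P⁻¹ = [[1, 1], [-2, -1]], and T = P·diag(-2, 3)·P⁻¹.
Then T⁵ = P·diag(-32, 243)·P⁻¹ = [[32, -243], [-64, 243]] · [[1, 1], [-2, -1]] = [[518, 275], [-550, -307]].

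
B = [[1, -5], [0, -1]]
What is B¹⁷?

[[1, -5], [0, -1]]

B² = I (check: tr B = 0 and det B = -1), so B¹⁷ = B since 17 is odd.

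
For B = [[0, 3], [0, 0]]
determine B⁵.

B is strictly triangular, hence nilpotent: B² = 0, so B⁵ = 0.

[[0, 0], [0, 0]]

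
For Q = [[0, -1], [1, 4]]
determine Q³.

[[-4, -15], [15, 56]]

Q² = [[-1, -4], [4, 15]]
Q³ = [[-4, -15], [15, 56]]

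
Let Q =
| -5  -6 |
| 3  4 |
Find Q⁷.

[[-257, -258], [129, 130]]

tr Q = -1 and det Q = -2, so the characteristic polynomial is λ² − (-1)λ + (-2) with roots 1 and -2.
Eigenvectors give P = [[1, 2], [-1, -1]] with P⁻¹ = [[-1, -2], [1, 1]], and Q = P·diag(1, -2)·P⁻¹.
Then Q⁷ = P·diag(1, -128)·P⁻¹ = [[1, -256], [-1, 128]] · [[-1, -2], [1, 1]] = [[-257, -258], [129, 130]].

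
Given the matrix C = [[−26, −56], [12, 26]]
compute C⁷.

tr C = 0 and det C = −4, so the characteristic polynomial is λ² − (0)λ + (−4) with roots 2 and −2.
Eigenvectors give P = [[−2, 7], [1, −3]] with P⁻¹ = [[3, 7], [1, 2]], and C = P·diag(2, −2)·P⁻¹.
Then C⁷ = P·diag(128, −128)·P⁻¹ = [[−256, −896], [128, 384]] · [[3, 7], [1, 2]] = [[−1664, −3584], [768, 1664]].

[[−1664, −3584], [768, 1664]]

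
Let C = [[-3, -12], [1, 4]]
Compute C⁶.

[[-3, -12], [1, 4]]

C² = C (a projection; rank 1, trace 1), so C⁶ = C.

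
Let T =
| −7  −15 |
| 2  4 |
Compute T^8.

tr T = −3 and det T = 2, so the characteristic polynomial is λ² − (−3)λ + (2) with roots −1 and −2.
Eigenvectors give P = [[−5, −3], [2, 1]] with P⁻¹ = [[1, 3], [−2, −5]], and T = P·diag(−1, −2)·P⁻¹.
Then T^8 = P·diag(1, 256)·P⁻¹ = [[−5, −768], [2, 256]] · [[1, 3], [−2, −5]] = [[1531, 3825], [−510, −1274]].

[[1531, 3825], [−510, −1274]]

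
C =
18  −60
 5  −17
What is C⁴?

tr C = 1 and det C = −6, so the characteristic polynomial is λ² − (1)λ + (−6) with roots 3 and −2.
Eigenvectors give P = [[−4, 3], [−1, 1]] with P⁻¹ = [[−1, 3], [−1, 4]], and C = P·diag(3, −2)·P⁻¹.
Then C⁴ = P·diag(81, 16)·P⁻¹ = [[−324, 48], [−81, 16]] · [[−1, 3], [−1, 4]] = [[276, −780], [65, −179]].

[[276, −780], [65, −179]]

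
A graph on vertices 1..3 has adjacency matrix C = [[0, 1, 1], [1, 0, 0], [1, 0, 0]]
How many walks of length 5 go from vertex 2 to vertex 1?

The number of length-5 walks from vertex 2 to vertex 1 is entry (2,1) of C⁵, where C is the adjacency matrix.
C² = [[2, 0, 0], [0, 1, 1], [0, 1, 1]]
C³ = [[0, 2, 2], [2, 0, 0], [2, 0, 0]]
C⁴ = [[4, 0, 0], [0, 2, 2], [0, 2, 2]]
C⁵ = [[0, 4, 4], [4, 0, 0], [4, 0, 0]]

4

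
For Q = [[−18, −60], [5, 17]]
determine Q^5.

[[−1068, −3300], [275, 857]]

tr Q = −1 and det Q = −6, so the characteristic polynomial is λ² − (−1)λ + (−6) with roots −3 and 2.
Eigenvectors give P = [[4, −3], [−1, 1]] with P⁻¹ = [[1, 3], [1, 4]], and Q = P·diag(−3, 2)·P⁻¹.
Then Q^5 = P·diag(−243, 32)·P⁻¹ = [[−972, −96], [243, 32]] · [[1, 3], [1, 4]] = [[−1068, −3300], [275, 857]].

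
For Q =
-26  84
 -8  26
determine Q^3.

tr Q = 0 and det Q = -4, so the characteristic polynomial is λ² − (0)λ + (-4) with roots -2 and 2.
Eigenvectors give P = [[7, -3], [2, -1]] with P⁻¹ = [[1, -3], [2, -7]], and Q = P·diag(-2, 2)·P⁻¹.
Then Q^3 = P·diag(-8, 8)·P⁻¹ = [[-56, -24], [-16, -8]] · [[1, -3], [2, -7]] = [[-104, 336], [-32, 104]].

[[-104, 336], [-32, 104]]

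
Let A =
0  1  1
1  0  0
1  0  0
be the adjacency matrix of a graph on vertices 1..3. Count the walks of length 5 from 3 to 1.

4

The number of length-5 walks from vertex 3 to vertex 1 is entry (3,1) of A⁵, where A is the adjacency matrix.
A² = [[2, 0, 0], [0, 1, 1], [0, 1, 1]]
A³ = [[0, 2, 2], [2, 0, 0], [2, 0, 0]]
A⁴ = [[4, 0, 0], [0, 2, 2], [0, 2, 2]]
A⁵ = [[0, 4, 4], [4, 0, 0], [4, 0, 0]]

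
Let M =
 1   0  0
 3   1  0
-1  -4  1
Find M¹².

[[1, 0, 0], [36, 1, 0], [-804, -48, 1]]

M = I + N where N = [[0, 0, 0], [3, 0, 0], [-1, -4, 0]] is strictly lower-triangular, so N³ = 0.
(I + N)¹² = I + 12·N + 66·N² = [[1, 0, 0], [36, 1, 0], [-804, -48, 1]].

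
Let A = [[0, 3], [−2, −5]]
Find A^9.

[[37830, 57513], [−38342, −58025]]

tr A = −5 and det A = 6, so the characteristic polynomial is λ² − (−5)λ + (6) with roots −3 and −2.
Eigenvectors give P = [[−1, 3], [1, −2]] with P⁻¹ = [[2, 3], [1, 1]], and A = P·diag(−3, −2)·P⁻¹.
Then A^9 = P·diag(−19683, −512)·P⁻¹ = [[19683, −1536], [−19683, 1024]] · [[2, 3], [1, 1]] = [[37830, 57513], [−38342, −58025]].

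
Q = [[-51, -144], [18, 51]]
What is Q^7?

tr Q = 0 and det Q = -9, so the characteristic polynomial is λ² − (0)λ + (-9) with roots 3 and -3.
Eigenvectors give P = [[-8, 3], [3, -1]] with P⁻¹ = [[1, 3], [3, 8]], and Q = P·diag(3, -3)·P⁻¹.
Then Q^7 = P·diag(2187, -2187)·P⁻¹ = [[-17496, -6561], [6561, 2187]] · [[1, 3], [3, 8]] = [[-37179, -104976], [13122, 37179]].

[[-37179, -104976], [13122, 37179]]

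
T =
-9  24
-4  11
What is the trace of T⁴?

82

tr T = 2 and det T = -3, so the characteristic polynomial is λ² − (2)λ + (-3) with roots -1 and 3.
Eigenvectors give P = [[3, -2], [1, -1]] with P⁻¹ = [[1, -2], [1, -3]], and T = P·diag(-1, 3)·P⁻¹.
Then T⁴ = P·diag(1, 81)·P⁻¹ = [[3, -162], [1, -81]] · [[1, -2], [1, -3]] = [[-159, 480], [-80, 241]].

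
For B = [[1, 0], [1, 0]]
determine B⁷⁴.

[[1, 0], [1, 0]]

B² = B (a projection; rank 1, trace 1), so B⁷⁴ = B.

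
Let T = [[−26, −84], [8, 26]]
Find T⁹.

tr T = 0 and det T = −4, so the characteristic polynomial is λ² − (0)λ + (−4) with roots 2 and −2.
Eigenvectors give P = [[−3, 7], [1, −2]] with P⁻¹ = [[2, 7], [1, 3]], and T = P·diag(2, −2)·P⁻¹.
Then T⁹ = P·diag(512, −512)·P⁻¹ = [[−1536, −3584], [512, 1024]] · [[2, 7], [1, 3]] = [[−6656, −21504], [2048, 6656]].

[[−6656, −21504], [2048, 6656]]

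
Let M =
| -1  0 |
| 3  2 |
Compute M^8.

tr M = 1 and det M = -2, so the characteristic polynomial is λ² − (1)λ + (-2) with roots -1 and 2.
Eigenvectors give P = [[1, 0], [-1, 1]] with P⁻¹ = [[1, 0], [1, 1]], and M = P·diag(-1, 2)·P⁻¹.
Then M^8 = P·diag(1, 256)·P⁻¹ = [[1, 0], [-1, 256]] · [[1, 0], [1, 1]] = [[1, 0], [255, 256]].

[[1, 0], [255, 256]]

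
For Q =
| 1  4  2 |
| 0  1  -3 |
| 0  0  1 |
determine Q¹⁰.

[[1, 40, -520], [0, 1, -30], [0, 0, 1]]

Q = I + N where N = [[0, 4, 2], [0, 0, -3], [0, 0, 0]] is strictly upper-triangular, so N³ = 0.
(I + N)¹⁰ = I + 10·N + 45·N² = [[1, 40, -520], [0, 1, -30], [0, 0, 1]].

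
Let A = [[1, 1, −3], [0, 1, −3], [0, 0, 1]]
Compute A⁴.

[[1, 4, −30], [0, 1, −12], [0, 0, 1]]

A = I + N where N = [[0, 1, −3], [0, 0, −3], [0, 0, 0]] is strictly upper-triangular, so N³ = 0.
(I + N)⁴ = I + 4·N + 6·N² = [[1, 4, −30], [0, 1, −12], [0, 0, 1]].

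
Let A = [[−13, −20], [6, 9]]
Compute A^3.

tr A = −4 and det A = 3, so the characteristic polynomial is λ² − (−4)λ + (3) with roots −3 and −1.
Eigenvectors give P = [[−2, −5], [1, 3]] with P⁻¹ = [[−3, −5], [1, 2]], and A = P·diag(−3, −1)·P⁻¹.
Then A^3 = P·diag(−27, −1)·P⁻¹ = [[54, 5], [−27, −3]] · [[−3, −5], [1, 2]] = [[−157, −260], [78, 129]].

[[−157, −260], [78, 129]]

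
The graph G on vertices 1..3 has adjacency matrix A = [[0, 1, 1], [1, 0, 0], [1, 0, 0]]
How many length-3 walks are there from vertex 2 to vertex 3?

The number of length-3 walks from vertex 2 to vertex 3 is entry (2,3) of A³, where A is the adjacency matrix.
A² = [[2, 0, 0], [0, 1, 1], [0, 1, 1]]
A³ = [[0, 2, 2], [2, 0, 0], [2, 0, 0]]

0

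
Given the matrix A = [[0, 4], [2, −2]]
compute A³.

A² = [[8, −8], [−4, 12]]
A³ = [[−16, 48], [24, −40]]

[[−16, 48], [24, −40]]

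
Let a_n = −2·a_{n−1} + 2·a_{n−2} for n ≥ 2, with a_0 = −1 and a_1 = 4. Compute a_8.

With companion matrix M = [[−2, 2], [1, 0]], [a_n, a_{n−1}]ᵀ = M·[a_{n−1}, a_{n−2}]ᵀ, so [a_8, a_7]ᵀ = M⁷·[a_1, a_0]ᵀ.
M⁷ = [[−896, 656], [328, −240]], giving [a_8, a_7]ᵀ = [[−4240], [1552]].

−4240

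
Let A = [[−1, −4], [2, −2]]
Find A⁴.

[[−23, −132], [66, −56]]

A² = [[−7, 12], [−6, −4]]
A³ = [[31, 4], [−2, 32]]
A⁴ = [[−23, −132], [66, −56]]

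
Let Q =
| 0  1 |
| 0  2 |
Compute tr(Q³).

Q² = [[0, 2], [0, 4]]
Q³ = [[0, 4], [0, 8]]

8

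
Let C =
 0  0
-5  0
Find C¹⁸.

C is strictly triangular, hence nilpotent: C² = 0, so C¹⁸ = 0.

[[0, 0], [0, 0]]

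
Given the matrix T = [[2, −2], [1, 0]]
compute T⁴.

[[−4, 0], [0, −4]]

T² = [[2, −4], [2, −2]]
T³ = [[0, −4], [2, −4]]
T⁴ = [[−4, 0], [0, −4]]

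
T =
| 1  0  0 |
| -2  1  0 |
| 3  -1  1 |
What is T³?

[[1, 0, 0], [-6, 1, 0], [15, -3, 1]]

T = I + N where N = [[0, 0, 0], [-2, 0, 0], [3, -1, 0]] is strictly lower-triangular, so N³ = 0.
(I + N)³ = I + 3·N + 3·N² = [[1, 0, 0], [-6, 1, 0], [15, -3, 1]].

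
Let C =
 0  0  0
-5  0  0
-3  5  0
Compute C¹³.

C is strictly triangular, hence nilpotent: C³ = 0, so C¹³ = 0.

[[0, 0, 0], [0, 0, 0], [0, 0, 0]]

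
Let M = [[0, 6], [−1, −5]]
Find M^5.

[[390, 1266], [−211, −665]]

tr M = −5 and det M = 6, so the characteristic polynomial is λ² − (−5)λ + (6) with roots −2 and −3.
Eigenvectors give P = [[−3, −2], [1, 1]] with P⁻¹ = [[−1, −2], [1, 3]], and M = P·diag(−2, −3)·P⁻¹.
Then M^5 = P·diag(−32, −243)·P⁻¹ = [[96, 486], [−32, −243]] · [[−1, −2], [1, 3]] = [[390, 1266], [−211, −665]].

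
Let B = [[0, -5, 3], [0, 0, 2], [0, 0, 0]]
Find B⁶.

B is strictly triangular, hence nilpotent: B³ = 0, so B⁶ = 0.

[[0, 0, 0], [0, 0, 0], [0, 0, 0]]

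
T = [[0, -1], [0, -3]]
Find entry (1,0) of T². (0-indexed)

0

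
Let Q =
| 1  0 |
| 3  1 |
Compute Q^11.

Q = I + N where N = [[0, 0], [3, 0]] is strictly lower-triangular, so N^2 = 0.
(I + N)^11 = I + 11·N = [[1, 0], [33, 1]].

[[1, 0], [33, 1]]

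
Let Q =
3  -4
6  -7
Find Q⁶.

tr Q = -4 and det Q = 3, so the characteristic polynomial is λ² − (-4)λ + (3) with roots -1 and -3.
Eigenvectors give P = [[1, -2], [1, -3]] with P⁻¹ = [[3, -2], [1, -1]], and Q = P·diag(-1, -3)·P⁻¹.
Then Q⁶ = P·diag(1, 729)·P⁻¹ = [[1, -1458], [1, -2187]] · [[3, -2], [1, -1]] = [[-1455, 1456], [-2184, 2185]].

[[-1455, 1456], [-2184, 2185]]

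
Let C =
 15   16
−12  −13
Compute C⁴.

[[321, 320], [−240, −239]]

tr C = 2 and det C = −3, so the characteristic polynomial is λ² − (2)λ + (−3) with roots −1 and 3.
Eigenvectors give P = [[−1, 4], [1, −3]] with P⁻¹ = [[3, 4], [1, 1]], and C = P·diag(−1, 3)·P⁻¹.
Then C⁴ = P·diag(1, 81)·P⁻¹ = [[−1, 324], [1, −243]] · [[3, 4], [1, 1]] = [[321, 320], [−240, −239]].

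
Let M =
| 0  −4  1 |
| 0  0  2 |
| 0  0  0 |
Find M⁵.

M is strictly triangular, hence nilpotent: M³ = 0, so M⁵ = 0.

[[0, 0, 0], [0, 0, 0], [0, 0, 0]]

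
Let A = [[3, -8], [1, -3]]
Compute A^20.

A² = I (check: tr A = 0 and det A = -1), so A^20 = I since 20 is even.

[[1, 0], [0, 1]]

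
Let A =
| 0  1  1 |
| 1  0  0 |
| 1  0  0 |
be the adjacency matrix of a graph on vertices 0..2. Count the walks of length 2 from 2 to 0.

0

The number of length-2 walks from vertex 2 to vertex 0 is entry (2,0) of A², where A is the adjacency matrix.
A² = [[2, 0, 0], [0, 1, 1], [0, 1, 1]]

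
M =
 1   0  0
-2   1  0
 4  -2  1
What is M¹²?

M = I + N where N = [[0, 0, 0], [-2, 0, 0], [4, -2, 0]] is strictly lower-triangular, so N³ = 0.
(I + N)¹² = I + 12·N + 66·N² = [[1, 0, 0], [-24, 1, 0], [312, -24, 1]].

[[1, 0, 0], [-24, 1, 0], [312, -24, 1]]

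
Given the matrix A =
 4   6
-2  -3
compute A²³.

[[4, 6], [-2, -3]]

A² = A (a projection; rank 1, trace 1), so A²³ = A.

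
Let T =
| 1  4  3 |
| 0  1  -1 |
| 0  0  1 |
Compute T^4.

T = I + N where N = [[0, 4, 3], [0, 0, -1], [0, 0, 0]] is strictly upper-triangular, so N^3 = 0.
(I + N)^4 = I + 4·N + 6·N^2 = [[1, 16, -12], [0, 1, -4], [0, 0, 1]].

[[1, 16, -12], [0, 1, -4], [0, 0, 1]]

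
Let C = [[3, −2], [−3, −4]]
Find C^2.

[[15, 2], [3, 22]]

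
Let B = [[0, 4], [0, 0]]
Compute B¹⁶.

B is strictly triangular, hence nilpotent: B² = 0, so B¹⁶ = 0.

[[0, 0], [0, 0]]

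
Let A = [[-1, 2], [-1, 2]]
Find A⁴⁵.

[[-1, 2], [-1, 2]]

A² = A (a projection; rank 1, trace 1), so A⁴⁵ = A.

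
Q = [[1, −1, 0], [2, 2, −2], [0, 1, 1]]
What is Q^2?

[[−1, −3, 2], [6, 0, −6], [2, 3, −1]]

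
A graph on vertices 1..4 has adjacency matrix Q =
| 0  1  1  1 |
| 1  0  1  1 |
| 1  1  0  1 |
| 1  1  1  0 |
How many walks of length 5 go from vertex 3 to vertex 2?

61

The number of length-5 walks from vertex 3 to vertex 2 is entry (3,2) of Q^5, where Q is the adjacency matrix.
Q^2 = [[3, 2, 2, 2], [2, 3, 2, 2], [2, 2, 3, 2], [2, 2, 2, 3]]
Q^3 = [[6, 7, 7, 7], [7, 6, 7, 7], [7, 7, 6, 7], [7, 7, 7, 6]]
Q^4 = [[21, 20, 20, 20], [20, 21, 20, 20], [20, 20, 21, 20], [20, 20, 20, 21]]
Q^5 = [[60, 61, 61, 61], [61, 60, 61, 61], [61, 61, 60, 61], [61, 61, 61, 60]]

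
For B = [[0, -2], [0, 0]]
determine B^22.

B is strictly triangular, hence nilpotent: B^2 = 0, so B^22 = 0.

[[0, 0], [0, 0]]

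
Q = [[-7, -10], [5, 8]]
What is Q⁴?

[[-49, -130], [65, 146]]

tr Q = 1 and det Q = -6, so the characteristic polynomial is λ² − (1)λ + (-6) with roots -2 and 3.
Eigenvectors give P = [[-2, -1], [1, 1]] with P⁻¹ = [[-1, -1], [1, 2]], and Q = P·diag(-2, 3)·P⁻¹.
Then Q⁴ = P·diag(16, 81)·P⁻¹ = [[-32, -81], [16, 81]] · [[-1, -1], [1, 2]] = [[-49, -130], [65, 146]].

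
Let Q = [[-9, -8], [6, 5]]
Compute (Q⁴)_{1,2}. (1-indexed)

320

tr Q = -4 and det Q = 3, so the characteristic polynomial is λ² − (-4)λ + (3) with roots -1 and -3.
Eigenvectors give P = [[1, 4], [-1, -3]] with P⁻¹ = [[-3, -4], [1, 1]], and Q = P·diag(-1, -3)·P⁻¹.
Then Q⁴ = P·diag(1, 81)·P⁻¹ = [[1, 324], [-1, -243]] · [[-3, -4], [1, 1]] = [[321, 320], [-240, -239]].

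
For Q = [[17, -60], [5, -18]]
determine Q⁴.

[[-179, 780], [-65, 276]]

tr Q = -1 and det Q = -6, so the characteristic polynomial is λ² − (-1)λ + (-6) with roots -3 and 2.
Eigenvectors give P = [[3, 4], [1, 1]] with P⁻¹ = [[-1, 4], [1, -3]], and Q = P·diag(-3, 2)·P⁻¹.
Then Q⁴ = P·diag(81, 16)·P⁻¹ = [[243, 64], [81, 16]] · [[-1, 4], [1, -3]] = [[-179, 780], [-65, 276]].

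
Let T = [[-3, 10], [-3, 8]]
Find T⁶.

tr T = 5 and det T = 6, so the characteristic polynomial is λ² − (5)λ + (6) with roots 2 and 3.
Eigenvectors give P = [[2, -5], [1, -3]] with P⁻¹ = [[3, -5], [1, -2]], and T = P·diag(2, 3)·P⁻¹.
Then T⁶ = P·diag(64, 729)·P⁻¹ = [[128, -3645], [64, -2187]] · [[3, -5], [1, -2]] = [[-3261, 6650], [-1995, 4054]].

[[-3261, 6650], [-1995, 4054]]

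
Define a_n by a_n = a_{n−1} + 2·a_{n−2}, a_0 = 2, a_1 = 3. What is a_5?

53

With companion matrix T = [[1, 2], [1, 0]], [a_n, a_{n−1}]ᵀ = T·[a_{n−1}, a_{n−2}]ᵀ, so [a_5, a_4]ᵀ = T^4·[a_1, a_0]ᵀ.
T^4 = [[11, 10], [5, 6]], giving [a_5, a_4]ᵀ = [[53], [27]].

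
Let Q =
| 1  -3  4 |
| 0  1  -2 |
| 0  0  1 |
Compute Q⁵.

[[1, -15, 80], [0, 1, -10], [0, 0, 1]]

Q = I + N where N = [[0, -3, 4], [0, 0, -2], [0, 0, 0]] is strictly upper-triangular, so N³ = 0.
(I + N)⁵ = I + 5·N + 10·N² = [[1, -15, 80], [0, 1, -10], [0, 0, 1]].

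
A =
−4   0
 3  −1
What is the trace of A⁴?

257

A² = [[16, 0], [−15, 1]]
A³ = [[−64, 0], [63, −1]]
A⁴ = [[256, 0], [−255, 1]]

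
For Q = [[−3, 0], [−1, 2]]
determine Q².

[[9, 0], [1, 4]]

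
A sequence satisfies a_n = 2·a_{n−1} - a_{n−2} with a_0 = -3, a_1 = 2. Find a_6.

With companion matrix B = [[2, -1], [1, 0]], [a_n, a_{n−1}]ᵀ = B·[a_{n−1}, a_{n−2}]ᵀ, so [a_6, a_5]ᵀ = B⁵·[a_1, a_0]ᵀ.
B⁵ = [[6, -5], [5, -4]], giving [a_6, a_5]ᵀ = [[27], [22]].

27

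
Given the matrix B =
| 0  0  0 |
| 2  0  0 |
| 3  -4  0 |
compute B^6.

[[0, 0, 0], [0, 0, 0], [0, 0, 0]]

B is strictly triangular, hence nilpotent: B^3 = 0, so B^6 = 0.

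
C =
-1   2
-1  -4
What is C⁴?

tr C = -5 and det C = 6, so the characteristic polynomial is λ² − (-5)λ + (6) with roots -3 and -2.
Eigenvectors give P = [[1, 2], [-1, -1]] with P⁻¹ = [[-1, -2], [1, 1]], and C = P·diag(-3, -2)·P⁻¹.
Then C⁴ = P·diag(81, 16)·P⁻¹ = [[81, 32], [-81, -16]] · [[-1, -2], [1, 1]] = [[-49, -130], [65, 146]].

[[-49, -130], [65, 146]]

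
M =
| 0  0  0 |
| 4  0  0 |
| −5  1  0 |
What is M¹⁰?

M is strictly triangular, hence nilpotent: M³ = 0, so M¹⁰ = 0.

[[0, 0, 0], [0, 0, 0], [0, 0, 0]]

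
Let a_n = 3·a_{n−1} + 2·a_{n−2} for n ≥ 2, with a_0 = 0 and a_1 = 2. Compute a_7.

3526

With companion matrix B = [[3, 2], [1, 0]], [a_n, a_{n−1}]ᵀ = B·[a_{n−1}, a_{n−2}]ᵀ, so [a_7, a_6]ᵀ = B⁶·[a_1, a_0]ᵀ.
B⁶ = [[1763, 990], [495, 278]], giving [a_7, a_6]ᵀ = [[3526], [990]].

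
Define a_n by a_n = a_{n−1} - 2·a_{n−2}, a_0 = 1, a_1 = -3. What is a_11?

-47

With companion matrix Q = [[1, -2], [1, 0]], [a_n, a_{n−1}]ᵀ = Q·[a_{n−1}, a_{n−2}]ᵀ, so [a_11, a_10]ᵀ = Q^10·[a_1, a_0]ᵀ.
Q^10 = [[23, 22], [-11, 34]], giving [a_11, a_10]ᵀ = [[-47], [67]].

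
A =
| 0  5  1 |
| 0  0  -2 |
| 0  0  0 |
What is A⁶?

[[0, 0, 0], [0, 0, 0], [0, 0, 0]]

A is strictly triangular, hence nilpotent: A³ = 0, so A⁶ = 0.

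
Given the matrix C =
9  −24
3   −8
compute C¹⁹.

C² = C (a projection; rank 1, trace 1), so C¹⁹ = C.

[[9, −24], [3, −8]]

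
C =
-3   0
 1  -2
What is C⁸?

tr C = -5 and det C = 6, so the characteristic polynomial is λ² − (-5)λ + (6) with roots -2 and -3.
Eigenvectors give P = [[0, -1], [1, 1]] with P⁻¹ = [[1, 1], [-1, 0]], and C = P·diag(-2, -3)·P⁻¹.
Then C⁸ = P·diag(256, 6561)·P⁻¹ = [[0, -6561], [256, 6561]] · [[1, 1], [-1, 0]] = [[6561, 0], [-6305, 256]].

[[6561, 0], [-6305, 256]]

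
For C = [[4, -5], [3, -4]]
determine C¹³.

[[4, -5], [3, -4]]

C² = I (check: tr C = 0 and det C = -1), so C¹³ = C since 13 is odd.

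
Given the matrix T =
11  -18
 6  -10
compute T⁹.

[[2051, -3078], [1026, -1540]]

tr T = 1 and det T = -2, so the characteristic polynomial is λ² − (1)λ + (-2) with roots 2 and -1.
Eigenvectors give P = [[2, -3], [1, -2]] with P⁻¹ = [[2, -3], [1, -2]], and T = P·diag(2, -1)·P⁻¹.
Then T⁹ = P·diag(512, -1)·P⁻¹ = [[1024, 3], [512, 2]] · [[2, -3], [1, -2]] = [[2051, -3078], [1026, -1540]].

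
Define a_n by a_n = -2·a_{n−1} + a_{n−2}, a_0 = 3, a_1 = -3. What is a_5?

With companion matrix A = [[-2, 1], [1, 0]], [a_n, a_{n−1}]ᵀ = A·[a_{n−1}, a_{n−2}]ᵀ, so [a_5, a_4]ᵀ = A⁴·[a_1, a_0]ᵀ.
A⁴ = [[29, -12], [-12, 5]], giving [a_5, a_4]ᵀ = [[-123], [51]].

-123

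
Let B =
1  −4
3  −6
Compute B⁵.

[[601, −844], [633, −876]]

tr B = −5 and det B = 6, so the characteristic polynomial is λ² − (−5)λ + (6) with roots −3 and −2.
Eigenvectors give P = [[1, 4], [1, 3]] with P⁻¹ = [[−3, 4], [1, −1]], and B = P·diag(−3, −2)·P⁻¹.
Then B⁵ = P·diag(−243, −32)·P⁻¹ = [[−243, −128], [−243, −96]] · [[−3, 4], [1, −1]] = [[601, −844], [633, −876]].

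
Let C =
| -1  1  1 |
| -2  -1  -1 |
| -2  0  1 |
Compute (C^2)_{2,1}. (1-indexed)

6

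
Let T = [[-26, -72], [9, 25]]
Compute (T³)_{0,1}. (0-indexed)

-216

tr T = -1 and det T = -2, so the characteristic polynomial is λ² − (-1)λ + (-2) with roots -2 and 1.
Eigenvectors give P = [[-3, -8], [1, 3]] with P⁻¹ = [[-3, -8], [1, 3]], and T = P·diag(-2, 1)·P⁻¹.
Then T³ = P·diag(-8, 1)·P⁻¹ = [[24, -8], [-8, 3]] · [[-3, -8], [1, 3]] = [[-80, -216], [27, 73]].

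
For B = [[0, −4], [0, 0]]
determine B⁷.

[[0, 0], [0, 0]]

B is strictly triangular, hence nilpotent: B² = 0, so B⁷ = 0.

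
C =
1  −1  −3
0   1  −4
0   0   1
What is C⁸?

[[1, −8, 88], [0, 1, −32], [0, 0, 1]]

C = I + N where N = [[0, −1, −3], [0, 0, −4], [0, 0, 0]] is strictly upper-triangular, so N³ = 0.
(I + N)⁸ = I + 8·N + 28·N² = [[1, −8, 88], [0, 1, −32], [0, 0, 1]].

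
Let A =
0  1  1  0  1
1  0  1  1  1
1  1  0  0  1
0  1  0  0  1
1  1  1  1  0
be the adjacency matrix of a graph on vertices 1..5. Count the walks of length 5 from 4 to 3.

52

The number of length-5 walks from vertex 4 to vertex 3 is entry (4,3) of A^5, where A is the adjacency matrix.
A^2 = [[3, 2, 2, 2, 2], [2, 4, 2, 1, 3], [2, 2, 3, 2, 2], [2, 1, 2, 2, 1], [2, 3, 2, 1, 4]]
A^3 = [[6, 9, 7, 4, 9], [9, 8, 9, 7, 9], [7, 9, 6, 4, 9], [4, 7, 4, 2, 7], [9, 9, 9, 7, 8]]
A^4 = [[25, 26, 24, 18, 26], [26, 34, 26, 17, 33], [24, 26, 25, 18, 26], [18, 17, 18, 14, 17], [26, 33, 26, 17, 34]]
A^5 = [[76, 93, 77, 52, 93], [93, 102, 93, 67, 103], [77, 93, 76, 52, 93], [52, 67, 52, 34, 67], [93, 103, 93, 67, 102]]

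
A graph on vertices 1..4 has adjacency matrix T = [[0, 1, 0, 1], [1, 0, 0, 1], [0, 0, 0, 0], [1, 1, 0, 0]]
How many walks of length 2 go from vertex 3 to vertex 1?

The number of length-2 walks from vertex 3 to vertex 1 is entry (3,1) of T², where T is the adjacency matrix.
T² = [[2, 1, 0, 1], [1, 2, 0, 1], [0, 0, 0, 0], [1, 1, 0, 2]]

0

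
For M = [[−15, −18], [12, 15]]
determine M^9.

tr M = 0 and det M = −9, so the characteristic polynomial is λ² − (0)λ + (−9) with roots −3 and 3.
Eigenvectors give P = [[3, 1], [−2, −1]] with P⁻¹ = [[1, 1], [−2, −3]], and M = P·diag(−3, 3)·P⁻¹.
Then M^9 = P·diag(−19683, 19683)·P⁻¹ = [[−59049, 19683], [39366, −19683]] · [[1, 1], [−2, −3]] = [[−98415, −118098], [78732, 98415]].

[[−98415, −118098], [78732, 98415]]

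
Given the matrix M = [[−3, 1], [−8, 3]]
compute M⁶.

M² = I (check: tr M = 0 and det M = −1), so M⁶ = I since 6 is even.

[[1, 0], [0, 1]]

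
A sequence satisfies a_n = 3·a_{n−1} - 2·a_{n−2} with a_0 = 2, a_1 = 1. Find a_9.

-509

With companion matrix C = [[3, -2], [1, 0]], [a_n, a_{n−1}]ᵀ = C·[a_{n−1}, a_{n−2}]ᵀ, so [a_9, a_8]ᵀ = C⁸·[a_1, a_0]ᵀ.
C⁸ = [[511, -510], [255, -254]], giving [a_9, a_8]ᵀ = [[-509], [-253]].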